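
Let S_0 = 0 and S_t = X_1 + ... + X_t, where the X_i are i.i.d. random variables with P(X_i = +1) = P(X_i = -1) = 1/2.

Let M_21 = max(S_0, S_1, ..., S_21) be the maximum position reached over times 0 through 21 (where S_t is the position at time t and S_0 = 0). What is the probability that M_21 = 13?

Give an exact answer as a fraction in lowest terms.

Let M_21 = max(S_0,...,S_21). Use the reflection principle: for j ≥ 1, #{paths with M_21 ≥ j} = #{S_21 ≥ j} + #{S_21 ≥ j+1}.
By reflection, #{M_21 ≥ 13} = #{S_21 ≥ 13} + #{S_21 ≥ 14} = 7547 + 1562 = 9109.
#{M_21 ≥ 14} = #{S_21 ≥ 14} + #{S_21 ≥ 15} = 1562 + 1562 = 3124.
#{M_21 = 13} = 9109 - 3124 = 5985.
P(M_21 = 13) = 5985/2097152 = 5985/2097152

Answer: 5985/2097152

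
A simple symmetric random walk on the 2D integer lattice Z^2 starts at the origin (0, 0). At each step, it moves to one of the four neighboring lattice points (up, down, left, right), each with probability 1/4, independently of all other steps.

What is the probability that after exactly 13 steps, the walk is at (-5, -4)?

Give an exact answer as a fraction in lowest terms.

Let h be the number of horizontal steps (so 13-h are vertical). To end at (-5,-4) need (h-5)/2 right-steps and ((13-h)-4)/2 up-steps.
Sum over h with 5 ≤ h ≤ 9, h ≡ 1 (mod 2), 13-h ≡ 0 (mod 2):
h=5: C(13,5)·C(5,0)·C(8,2) = 1287·1·28 = 36036
h=7: C(13,7)·C(7,1)·C(6,1) = 1716·7·6 = 72072
h=9: C(13,9)·C(9,2)·C(4,0) = 715·36·1 = 25740
Total favorable: 133848
Total paths: 4^13 = 67108864
P = 133848/67108864 = 16731/8388608

Answer: 16731/8388608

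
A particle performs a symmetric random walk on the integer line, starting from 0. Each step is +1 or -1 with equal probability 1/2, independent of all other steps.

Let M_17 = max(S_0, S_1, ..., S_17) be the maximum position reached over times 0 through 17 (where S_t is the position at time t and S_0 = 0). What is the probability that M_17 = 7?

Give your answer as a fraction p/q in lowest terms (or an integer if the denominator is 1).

Let M_17 = max(S_0,...,S_17). Use the reflection principle: for j ≥ 1, #{paths with M_17 ≥ j} = #{S_17 ≥ j} + #{S_17 ≥ j+1}.
By reflection, #{M_17 ≥ 7} = #{S_17 ≥ 7} + #{S_17 ≥ 8} = 9402 + 3214 = 12616.
#{M_17 ≥ 8} = #{S_17 ≥ 8} + #{S_17 ≥ 9} = 3214 + 3214 = 6428.
#{M_17 = 7} = 12616 - 6428 = 6188.
P(M_17 = 7) = 6188/131072 = 1547/32768

Answer: 1547/32768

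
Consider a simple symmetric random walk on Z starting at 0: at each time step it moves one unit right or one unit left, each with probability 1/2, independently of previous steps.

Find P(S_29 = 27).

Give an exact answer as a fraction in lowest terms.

To reach position 27 after 29 steps: need 28 steps of +1 and 1 of -1.
Favorable paths: C(29,28) = 29
Total paths: 2^29 = 536870912
P = 29/536870912 = 29/536870912

Answer: 29/536870912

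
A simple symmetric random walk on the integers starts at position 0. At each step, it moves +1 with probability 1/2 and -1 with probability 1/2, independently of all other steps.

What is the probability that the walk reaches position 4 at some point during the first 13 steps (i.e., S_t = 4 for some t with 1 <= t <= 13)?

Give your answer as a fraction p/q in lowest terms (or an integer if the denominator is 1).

Answer: 1093/4096

Derivation:
Count via complement. Let g(t,s) = #length-t paths at position s with S_1..S_t all ≠ 4.
g(t,s) = g(t-1,s-1) + g(t-1,s+1) for s ≠ 4; g(t,4) = 0.
t=0: g(0,0)=1
t=1: g(1,-1)=1 g(1,1)=1
t=2: g(2,-2)=1 g(2,0)=2 g(2,2)=1
t=3: g(3,-3)=1 g(3,-1)=3 g(3,1)=3 g(3,3)=1
t=4: g(4,-4)=1 g(4,-2)=4 g(4,0)=6 g(4,2)=4
t=5: g(5,-5)=1 g(5,-3)=5 g(5,-1)=10 g(5,1)=10 g(5,3)=4
t=6: g(6,-6)=1 g(6,-4)=6 g(6,-2)=15 g(6,0)=20 g(6,2)=14
t=7: g(7,-7)=1 g(7,-5)=7 g(7,-3)=21 g(7,-1)=35 g(7,1)=34 g(7,3)=14
t=8: g(8,-8)=1 g(8,-6)=8 g(8,-4)=28 g(8,-2)=56 g(8,0)=69 g(8,2)=48
t=9: g(9,-9)=1 g(9,-7)=9 g(9,-5)=36 g(9,-3)=84 g(9,-1)=125 g(9,1)=117 g(9,3)=48
t=10: g(10,-10)=1 g(10,-8)=10 g(10,-6)=45 g(10,-4)=120 g(10,-2)=209 g(10,0)=242 g(10,2)=165
t=11: g(11,-11)=1 g(11,-9)=11 g(11,-7)=55 g(11,-5)=165 g(11,-3)=329 g(11,-1)=451 g(11,1)=407 g(11,3)=165
t=12: g(12,-12)=1 g(12,-10)=12 g(12,-8)=66 g(12,-6)=220 g(12,-4)=494 g(12,-2)=780 g(12,0)=858 g(12,2)=572
t=13: g(13,-13)=1 g(13,-11)=13 g(13,-9)=78 g(13,-7)=286 g(13,-5)=714 g(13,-3)=1274 g(13,-1)=1638 g(13,1)=1430 g(13,3)=572
Paths never hitting 4: Σ_s g(13,s) = 6006
Paths hitting 4: 2^13 - 6006 = 2186
P = 2186/8192 = 1093/4096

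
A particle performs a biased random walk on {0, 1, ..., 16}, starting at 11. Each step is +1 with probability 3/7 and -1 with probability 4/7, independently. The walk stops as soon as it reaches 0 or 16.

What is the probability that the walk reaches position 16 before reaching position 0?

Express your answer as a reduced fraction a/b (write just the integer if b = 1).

Answer: 976169151/4251920575

Derivation:
Biased walk: p = 3/7, q = 4/7, r = q/p = 4/3
Gambler's ruin: P(hit 16 before 0 | start at 11) = (1 - r^a)/(1 - r^N)
r^11 = 4194304/177147; r^16 = 4294967296/43046721
P = (1 - 4194304/177147) / (1 - 4294967296/43046721) = -4017157/177147 / -4251920575/43046721 = 976169151/4251920575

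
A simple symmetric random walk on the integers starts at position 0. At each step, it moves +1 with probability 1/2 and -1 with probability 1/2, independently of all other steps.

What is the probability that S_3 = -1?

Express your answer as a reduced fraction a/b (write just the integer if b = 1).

Answer: 3/8

Derivation:
To reach position -1 after 3 steps: need 1 step of +1 and 2 of -1.
Favorable paths: C(3,1) = 3
Total paths: 2^3 = 8
P = 3/8 = 3/8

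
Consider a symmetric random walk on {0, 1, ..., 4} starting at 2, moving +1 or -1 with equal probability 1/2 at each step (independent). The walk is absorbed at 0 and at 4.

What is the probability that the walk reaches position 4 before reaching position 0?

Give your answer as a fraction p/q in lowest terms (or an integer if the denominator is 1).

Symmetric walk (p = 1/2): the harmonic-function argument gives P(hit 4 before 0 | start at 2) = a/N.
P = 2/4 = 1/2

Answer: 1/2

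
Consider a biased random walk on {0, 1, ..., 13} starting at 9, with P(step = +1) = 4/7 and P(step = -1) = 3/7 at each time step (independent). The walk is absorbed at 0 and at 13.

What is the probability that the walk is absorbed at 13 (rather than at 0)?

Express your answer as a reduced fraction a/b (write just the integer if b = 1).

Answer: 62070016/65514541

Derivation:
Biased walk: p = 4/7, q = 3/7, r = q/p = 3/4
Gambler's ruin: P(hit 13 before 0 | start at 9) = (1 - r^a)/(1 - r^N)
r^9 = 19683/262144; r^13 = 1594323/67108864
P = (1 - 19683/262144) / (1 - 1594323/67108864) = 242461/262144 / 65514541/67108864 = 62070016/65514541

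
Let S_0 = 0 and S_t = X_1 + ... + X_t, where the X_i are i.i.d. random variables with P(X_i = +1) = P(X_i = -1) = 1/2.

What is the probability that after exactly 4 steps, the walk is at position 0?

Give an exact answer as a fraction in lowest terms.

Answer: 3/8

Derivation:
To return to 0 after 4 steps: need exactly 2 steps of +1 and 2 of -1.
Favorable paths: C(4,2) = 6
Total paths: 2^4 = 16
P = 6/16 = 3/8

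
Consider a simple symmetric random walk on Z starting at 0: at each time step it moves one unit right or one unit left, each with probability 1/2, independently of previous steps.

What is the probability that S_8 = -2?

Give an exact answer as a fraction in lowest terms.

Answer: 7/32

Derivation:
To reach position -2 after 8 steps: need 3 steps of +1 and 5 of -1.
Favorable paths: C(8,3) = 56
Total paths: 2^8 = 256
P = 56/256 = 7/32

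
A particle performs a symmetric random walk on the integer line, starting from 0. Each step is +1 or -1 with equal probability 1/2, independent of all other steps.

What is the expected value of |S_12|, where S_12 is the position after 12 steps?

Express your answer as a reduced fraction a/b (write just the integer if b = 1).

Answer: 693/256

Derivation:
S_12 takes values m ≡ 0 (mod 2) with |m| ≤ 12; P(S_12=m) = C(12,(12+m)/2)/2^12.
Total paths: 2^12 = 4096
Distribution: P(S=-12)=1/4096, P(S=-10)=12/4096, P(S=-8)=66/4096, P(S=-6)=220/4096, P(S=-4)=495/4096, P(S=-2)=792/4096, P(S=0)=924/4096, P(S=2)=792/4096, P(S=4)=495/4096, P(S=6)=220/4096, P(S=8)=66/4096, P(S=10)=12/4096, P(S=12)=1/4096
E[|S_12|] = Σ_m |m|·P(S_12=m) = 11088/4096 = 693/256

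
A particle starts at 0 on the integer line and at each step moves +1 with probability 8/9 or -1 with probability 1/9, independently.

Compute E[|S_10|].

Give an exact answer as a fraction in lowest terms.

S_10 takes values m ≡ 0 (mod 2) with |m| ≤ 10; P(S_10=m) = C(10,(10+m)/2) · (8/9)^((10+m)/2) · (1/9)^((10-m)/2).
Distribution: P(S=-10)=1/3486784401, P(S=-8)=80/3486784401, P(S=-6)=320/387420489, P(S=-4)=20480/1162261467, P(S=-2)=286720/1162261467, P(S=0)=917504/387420489, P(S=2)=18350080/1162261467, P(S=4)=83886080/1162261467, P(S=6)=83886080/387420489, P(S=8)=1342177280/3486784401, P(S=10)=1073741824/3486784401
E[|S_10|] = Σ_m |m|·P(S_10=m) = 27123402250/3486784401

Answer: 27123402250/3486784401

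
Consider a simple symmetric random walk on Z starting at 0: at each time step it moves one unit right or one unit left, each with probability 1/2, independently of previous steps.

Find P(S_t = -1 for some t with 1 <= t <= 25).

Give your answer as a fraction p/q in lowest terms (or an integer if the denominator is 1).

Answer: 7088533/8388608

Derivation:
Count via complement. Let g(t,s) = #length-t paths at position s with S_1..S_t all ≠ -1.
g(t,s) = g(t-1,s-1) + g(t-1,s+1) for s ≠ -1; g(t,-1) = 0.
t=0: g(0,0)=1
t=1: g(1,1)=1
t=2: g(2,0)=1 g(2,2)=1
t=3: g(3,1)=2 g(3,3)=1
t=4: g(4,0)=2 g(4,2)=3 g(4,4)=1
t=5: g(5,1)=5 g(5,3)=4 g(5,5)=1
t=6: g(6,0)=5 g(6,2)=9 g(6,4)=5 g(6,6)=1
t=7: g(7,1)=14 g(7,3)=14 g(7,5)=6 g(7,7)=1
t=8: g(8,0)=14 g(8,2)=28 g(8,4)=20 g(8,6)=7 g(8,8)=1
t=9: g(9,1)=42 g(9,3)=48 g(9,5)=27 g(9,7)=8 g(9,9)=1
t=10: g(10,0)=42 g(10,2)=90 g(10,4)=75 g(10,6)=35 g(10,8)=9 g(10,10)=1
t=11: g(11,1)=132 g(11,3)=165 g(11,5)=110 g(11,7)=44 g(11,9)=10 g(11,11)=1
t=12: g(12,0)=132 g(12,2)=297 g(12,4)=275 g(12,6)=154 g(12,8)=54 g(12,10)=11 g(12,12)=1
t=13: g(13,1)=429 g(13,3)=572 g(13,5)=429 g(13,7)=208 g(13,9)=65 g(13,11)=12 g(13,13)=1
t=14: g(14,0)=429 g(14,2)=1001 g(14,4)=1001 g(14,6)=637 g(14,8)=273 g(14,10)=77 g(14,12)=13 g(14,14)=1
t=15: g(15,1)=1430 g(15,3)=2002 g(15,5)=1638 g(15,7)=910 g(15,9)=350 g(15,11)=90 g(15,13)=14 g(15,15)=1
t=16: g(16,0)=1430 g(16,2)=3432 g(16,4)=3640 g(16,6)=2548 g(16,8)=1260 g(16,10)=440 g(16,12)=104 g(16,14)=15 g(16,16)=1
t=17: g(17,1)=4862 g(17,3)=7072 g(17,5)=6188 g(17,7)=3808 g(17,9)=1700 g(17,11)=544 g(17,13)=119 g(17,15)=16 g(17,17)=1
t=18: g(18,0)=4862 g(18,2)=11934 g(18,4)=13260 g(18,6)=9996 g(18,8)=5508 g(18,10)=2244 g(18,12)=663 g(18,14)=135 g(18,16)=17 g(18,18)=1
t=19: g(19,1)=16796 g(19,3)=25194 g(19,5)=23256 g(19,7)=15504 g(19,9)=7752 g(19,11)=2907 g(19,13)=798 g(19,15)=152 g(19,17)=18 g(19,19)=1
t=20: g(20,0)=16796 g(20,2)=41990 g(20,4)=48450 g(20,6)=38760 g(20,8)=23256 g(20,10)=10659 g(20,12)=3705 g(20,14)=950 g(20,16)=170 g(20,18)=19 g(20,20)=1
t=21: g(21,1)=58786 g(21,3)=90440 g(21,5)=87210 g(21,7)=62016 g(21,9)=33915 g(21,11)=14364 g(21,13)=4655 g(21,15)=1120 g(21,17)=189 g(21,19)=20 g(21,21)=1
t=22: g(22,0)=58786 g(22,2)=149226 g(22,4)=177650 g(22,6)=149226 g(22,8)=95931 g(22,10)=48279 g(22,12)=19019 g(22,14)=5775 g(22,16)=1309 g(22,18)=209 g(22,20)=21 g(22,22)=1
t=23: g(23,1)=208012 g(23,3)=326876 g(23,5)=326876 g(23,7)=245157 g(23,9)=144210 g(23,11)=67298 g(23,13)=24794 g(23,15)=7084 g(23,17)=1518 g(23,19)=230 g(23,21)=22 g(23,23)=1
t=24: g(24,0)=208012 g(24,2)=534888 g(24,4)=653752 g(24,6)=572033 g(24,8)=389367 g(24,10)=211508 g(24,12)=92092 g(24,14)=31878 g(24,16)=8602 g(24,18)=1748 g(24,20)=252 g(24,22)=23 g(24,24)=1
t=25: g(25,1)=742900 g(25,3)=1188640 g(25,5)=1225785 g(25,7)=961400 g(25,9)=600875 g(25,11)=303600 g(25,13)=123970 g(25,15)=40480 g(25,17)=10350 g(25,19)=2000 g(25,21)=275 g(25,23)=24 g(25,25)=1
Paths never hitting -1: Σ_s g(25,s) = 5200300
Paths hitting -1: 2^25 - 5200300 = 28354132
P = 28354132/33554432 = 7088533/8388608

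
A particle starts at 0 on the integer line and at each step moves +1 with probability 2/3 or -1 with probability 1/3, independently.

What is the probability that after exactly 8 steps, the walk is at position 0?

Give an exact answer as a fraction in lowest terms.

To be at 0 after 8 steps: need exactly 4 steps of +1 and 4 of -1.
Number of such sequences: C(8,4) = 70
Each has probability (2/3)^4 · (1/3)^4 = 16/6561
P = 70 · 16/6561 = 1120/6561

Answer: 1120/6561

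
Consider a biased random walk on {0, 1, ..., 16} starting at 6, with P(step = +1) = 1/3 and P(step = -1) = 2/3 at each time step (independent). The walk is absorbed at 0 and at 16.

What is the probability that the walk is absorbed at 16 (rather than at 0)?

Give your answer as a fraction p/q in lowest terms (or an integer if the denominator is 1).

Biased walk: p = 1/3, q = 2/3, r = q/p = 2
Gambler's ruin: P(hit 16 before 0 | start at 6) = (1 - r^a)/(1 - r^N)
r^6 = 64; r^16 = 65536
P = (1 - 64) / (1 - 65536) = -63 / -65535 = 21/21845

Answer: 21/21845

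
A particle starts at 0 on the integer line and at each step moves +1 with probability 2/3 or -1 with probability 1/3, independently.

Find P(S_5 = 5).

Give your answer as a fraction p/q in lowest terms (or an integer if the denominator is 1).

To reach position 5 after 5 steps: need 5 steps of +1 and 0 steps of -1.
Number of such sequences: C(5,5) = 1
Each has probability (2/3)^5 · (1/3)^0 = 32/243
P = 1 · 32/243 = 32/243

Answer: 32/243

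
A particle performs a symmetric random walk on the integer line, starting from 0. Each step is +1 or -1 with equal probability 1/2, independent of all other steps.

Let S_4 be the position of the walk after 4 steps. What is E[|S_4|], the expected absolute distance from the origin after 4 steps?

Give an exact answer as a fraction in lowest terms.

Answer: 3/2

Derivation:
S_4 takes values m ≡ 0 (mod 2) with |m| ≤ 4; P(S_4=m) = C(4,(4+m)/2)/2^4.
Total paths: 2^4 = 16
Distribution: P(S=-4)=1/16, P(S=-2)=4/16, P(S=0)=6/16, P(S=2)=4/16, P(S=4)=1/16
E[|S_4|] = Σ_m |m|·P(S_4=m) = 24/16 = 3/2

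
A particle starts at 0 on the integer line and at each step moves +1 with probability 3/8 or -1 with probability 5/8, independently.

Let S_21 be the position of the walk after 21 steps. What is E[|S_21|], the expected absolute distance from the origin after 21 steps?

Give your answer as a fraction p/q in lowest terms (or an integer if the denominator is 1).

Answer: 1676348115486716469/288230376151711744

Derivation:
S_21 takes values m ≡ 1 (mod 2) with |m| ≤ 21; P(S_21=m) = C(21,(21+m)/2) · (3/8)^((21+m)/2) · (5/8)^((21-m)/2).
Distribution: P(S=-21)=476837158203125/9223372036854775808, P(S=-19)=6008148193359375/9223372036854775808, P(S=-17)=18024444580078125/4611686018427387904, P(S=-15)=68492889404296875/4611686018427387904, P(S=-13)=369861602783203125/9223372036854775808, P(S=-11)=754517669677734375/9223372036854775808, P(S=-9)=150903533935546875/1152921504606846976, P(S=-7)=194018829345703125/1152921504606846976, P(S=-5)=814879083251953125/4611686018427387904, P(S=-3)=706228538818359375/4611686018427387904, P(S=-1)=254242273974609375/2305843009213693952, P(S=1)=152545364384765625/2305843009213693952, P(S=3)=152545364384765625/4611686018427387904, P(S=5)=63364997513671875/4611686018427387904, P(S=7)=5431285501171875/1152921504606846976, P(S=9)=1520759940328125/1152921504606846976, P(S=11)=2737367892590625/9223372036854775808, P(S=13)=483064922221875/9223372036854775808, P(S=15)=32204328148125/4611686018427387904, P(S=17)=3050936350875/4611686018427387904, P(S=19)=366112362105/9223372036854775808, P(S=21)=10460353203/9223372036854775808
E[|S_21|] = Σ_m |m|·P(S_21=m) = 1676348115486716469/288230376151711744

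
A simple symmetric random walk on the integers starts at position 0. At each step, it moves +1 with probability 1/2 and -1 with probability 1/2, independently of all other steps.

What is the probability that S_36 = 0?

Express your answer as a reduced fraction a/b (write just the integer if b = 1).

Answer: 2268783825/17179869184

Derivation:
To return to 0 after 36 steps: need exactly 18 steps of +1 and 18 of -1.
Favorable paths: C(36,18) = 9075135300
Total paths: 2^36 = 68719476736
P = 9075135300/68719476736 = 2268783825/17179869184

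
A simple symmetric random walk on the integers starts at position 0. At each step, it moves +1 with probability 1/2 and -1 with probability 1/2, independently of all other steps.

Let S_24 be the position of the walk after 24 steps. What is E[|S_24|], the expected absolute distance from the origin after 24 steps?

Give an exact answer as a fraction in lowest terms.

S_24 takes values m ≡ 0 (mod 2) with |m| ≤ 24; P(S_24=m) = C(24,(24+m)/2)/2^24.
Total paths: 2^24 = 16777216
Distribution: P(S=-24)=1/16777216, P(S=-22)=24/16777216, P(S=-20)=276/16777216, P(S=-18)=2024/16777216, P(S=-16)=10626/16777216, P(S=-14)=42504/16777216, P(S=-12)=134596/16777216, P(S=-10)=346104/16777216, P(S=-8)=735471/16777216, P(S=-6)=1307504/16777216, P(S=-4)=1961256/16777216, P(S=-2)=2496144/16777216, P(S=0)=2704156/16777216, P(S=2)=2496144/16777216, P(S=4)=1961256/16777216, P(S=6)=1307504/16777216, P(S=8)=735471/16777216, P(S=10)=346104/16777216, P(S=12)=134596/16777216, P(S=14)=42504/16777216, P(S=16)=10626/16777216, P(S=18)=2024/16777216, P(S=20)=276/16777216, P(S=22)=24/16777216, P(S=24)=1/16777216
E[|S_24|] = Σ_m |m|·P(S_24=m) = 64899744/16777216 = 2028117/524288

Answer: 2028117/524288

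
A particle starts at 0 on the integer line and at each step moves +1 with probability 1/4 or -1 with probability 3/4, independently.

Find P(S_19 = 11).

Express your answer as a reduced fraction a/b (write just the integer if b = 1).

To reach position 11 after 19 steps: need 15 steps of +1 and 4 steps of -1.
Number of such sequences: C(19,15) = 3876
Each has probability (1/4)^15 · (3/4)^4 = 81/274877906944
P = 3876 · 81/274877906944 = 78489/68719476736

Answer: 78489/68719476736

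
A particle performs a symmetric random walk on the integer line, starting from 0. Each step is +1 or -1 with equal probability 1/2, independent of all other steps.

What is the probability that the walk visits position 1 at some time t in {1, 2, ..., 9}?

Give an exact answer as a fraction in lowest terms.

Count via complement. Let g(t,s) = #length-t paths at position s with S_1..S_t all ≠ 1.
g(t,s) = g(t-1,s-1) + g(t-1,s+1) for s ≠ 1; g(t,1) = 0.
t=0: g(0,0)=1
t=1: g(1,-1)=1
t=2: g(2,-2)=1 g(2,0)=1
t=3: g(3,-3)=1 g(3,-1)=2
t=4: g(4,-4)=1 g(4,-2)=3 g(4,0)=2
t=5: g(5,-5)=1 g(5,-3)=4 g(5,-1)=5
t=6: g(6,-6)=1 g(6,-4)=5 g(6,-2)=9 g(6,0)=5
t=7: g(7,-7)=1 g(7,-5)=6 g(7,-3)=14 g(7,-1)=14
t=8: g(8,-8)=1 g(8,-6)=7 g(8,-4)=20 g(8,-2)=28 g(8,0)=14
t=9: g(9,-9)=1 g(9,-7)=8 g(9,-5)=27 g(9,-3)=48 g(9,-1)=42
Paths never hitting 1: Σ_s g(9,s) = 126
Paths hitting 1: 2^9 - 126 = 386
P = 386/512 = 193/256

Answer: 193/256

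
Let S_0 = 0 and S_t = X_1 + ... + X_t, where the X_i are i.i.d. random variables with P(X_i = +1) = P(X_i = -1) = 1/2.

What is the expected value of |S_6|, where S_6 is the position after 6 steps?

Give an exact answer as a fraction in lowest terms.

S_6 takes values m ≡ 0 (mod 2) with |m| ≤ 6; P(S_6=m) = C(6,(6+m)/2)/2^6.
Total paths: 2^6 = 64
Distribution: P(S=-6)=1/64, P(S=-4)=6/64, P(S=-2)=15/64, P(S=0)=20/64, P(S=2)=15/64, P(S=4)=6/64, P(S=6)=1/64
E[|S_6|] = Σ_m |m|·P(S_6=m) = 120/64 = 15/8

Answer: 15/8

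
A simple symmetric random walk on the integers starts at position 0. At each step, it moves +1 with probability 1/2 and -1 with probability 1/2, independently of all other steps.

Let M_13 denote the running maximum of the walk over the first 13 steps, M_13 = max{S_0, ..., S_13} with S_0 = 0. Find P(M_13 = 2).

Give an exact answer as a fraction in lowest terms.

Answer: 1287/8192

Derivation:
Let M_13 = max(S_0,...,S_13). Use the reflection principle: for j ≥ 1, #{paths with M_13 ≥ j} = #{S_13 ≥ j} + #{S_13 ≥ j+1}.
By reflection, #{M_13 ≥ 2} = #{S_13 ≥ 2} + #{S_13 ≥ 3} = 2380 + 2380 = 4760.
#{M_13 ≥ 3} = #{S_13 ≥ 3} + #{S_13 ≥ 4} = 2380 + 1093 = 3473.
#{M_13 = 2} = 4760 - 3473 = 1287.
P(M_13 = 2) = 1287/8192 = 1287/8192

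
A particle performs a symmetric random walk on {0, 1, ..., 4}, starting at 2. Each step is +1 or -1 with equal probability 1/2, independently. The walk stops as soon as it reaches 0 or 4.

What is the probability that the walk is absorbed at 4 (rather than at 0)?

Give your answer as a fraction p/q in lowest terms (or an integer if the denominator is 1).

Answer: 1/2

Derivation:
Symmetric walk (p = 1/2): the harmonic-function argument gives P(hit 4 before 0 | start at 2) = a/N.
P = 2/4 = 1/2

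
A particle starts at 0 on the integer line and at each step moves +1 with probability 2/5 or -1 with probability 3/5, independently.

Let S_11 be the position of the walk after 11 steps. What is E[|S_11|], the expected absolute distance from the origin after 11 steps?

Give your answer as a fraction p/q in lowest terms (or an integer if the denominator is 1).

S_11 takes values m ≡ 1 (mod 2) with |m| ≤ 11; P(S_11=m) = C(11,(11+m)/2) · (2/5)^((11+m)/2) · (3/5)^((11-m)/2).
Distribution: P(S=-11)=177147/48828125, P(S=-9)=1299078/48828125, P(S=-7)=866052/9765625, P(S=-5)=1732104/9765625, P(S=-3)=2309472/9765625, P(S=-1)=10777536/48828125, P(S=1)=7185024/48828125, P(S=3)=684288/9765625, P(S=5)=228096/9765625, P(S=7)=50688/9765625, P(S=9)=33792/48828125, P(S=11)=2048/48828125
E[|S_11|] = Σ_m |m|·P(S_11=m) = 31585367/9765625

Answer: 31585367/9765625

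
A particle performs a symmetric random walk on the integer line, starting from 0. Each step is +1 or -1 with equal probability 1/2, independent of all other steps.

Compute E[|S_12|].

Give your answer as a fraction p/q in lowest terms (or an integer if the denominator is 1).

Answer: 693/256

Derivation:
S_12 takes values m ≡ 0 (mod 2) with |m| ≤ 12; P(S_12=m) = C(12,(12+m)/2)/2^12.
Total paths: 2^12 = 4096
Distribution: P(S=-12)=1/4096, P(S=-10)=12/4096, P(S=-8)=66/4096, P(S=-6)=220/4096, P(S=-4)=495/4096, P(S=-2)=792/4096, P(S=0)=924/4096, P(S=2)=792/4096, P(S=4)=495/4096, P(S=6)=220/4096, P(S=8)=66/4096, P(S=10)=12/4096, P(S=12)=1/4096
E[|S_12|] = Σ_m |m|·P(S_12=m) = 11088/4096 = 693/256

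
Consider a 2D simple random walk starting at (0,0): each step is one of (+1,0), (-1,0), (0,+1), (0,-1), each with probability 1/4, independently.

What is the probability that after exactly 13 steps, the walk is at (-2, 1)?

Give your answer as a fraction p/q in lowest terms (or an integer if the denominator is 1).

Answer: 552123/16777216

Derivation:
Let h be the number of horizontal steps (so 13-h are vertical). To end at (-2,1) need (h-2)/2 right-steps and ((13-h)+1)/2 up-steps.
Sum over h with 2 ≤ h ≤ 12, h ≡ 0 (mod 2), 13-h ≡ 1 (mod 2):
h=2: C(13,2)·C(2,0)·C(11,6) = 78·1·462 = 36036
h=4: C(13,4)·C(4,1)·C(9,5) = 715·4·126 = 360360
h=6: C(13,6)·C(6,2)·C(7,4) = 1716·15·35 = 900900
h=8: C(13,8)·C(8,3)·C(5,3) = 1287·56·10 = 720720
h=10: C(13,10)·C(10,4)·C(3,2) = 286·210·3 = 180180
h=12: C(13,12)·C(12,5)·C(1,1) = 13·792·1 = 10296
Total favorable: 2208492
Total paths: 4^13 = 67108864
P = 2208492/67108864 = 552123/16777216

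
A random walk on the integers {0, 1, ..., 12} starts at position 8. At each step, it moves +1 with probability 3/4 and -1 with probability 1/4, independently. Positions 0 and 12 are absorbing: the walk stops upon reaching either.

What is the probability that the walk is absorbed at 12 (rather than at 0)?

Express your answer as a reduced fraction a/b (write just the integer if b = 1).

Answer: 6642/6643

Derivation:
Biased walk: p = 3/4, q = 1/4, r = q/p = 1/3
Gambler's ruin: P(hit 12 before 0 | start at 8) = (1 - r^a)/(1 - r^N)
r^8 = 1/6561; r^12 = 1/531441
P = (1 - 1/6561) / (1 - 1/531441) = 6560/6561 / 531440/531441 = 6642/6643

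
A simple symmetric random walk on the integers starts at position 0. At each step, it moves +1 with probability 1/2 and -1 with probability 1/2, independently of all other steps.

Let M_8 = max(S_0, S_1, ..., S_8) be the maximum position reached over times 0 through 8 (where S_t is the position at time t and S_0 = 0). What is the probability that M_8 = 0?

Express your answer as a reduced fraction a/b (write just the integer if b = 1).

Answer: 35/128

Derivation:
Let M_8 = max(S_0,...,S_8). Use the reflection principle: for j ≥ 1, #{paths with M_8 ≥ j} = #{S_8 ≥ j} + #{S_8 ≥ j+1}.
P(M_8 ≥ 0) = 1 since S_0 = 0, so #{M_8 ≥ 0} = 256.
#{M_8 ≥ 1} = #{S_8 ≥ 1} + #{S_8 ≥ 2} = 93 + 93 = 186.
#{M_8 = 0} = 256 - 186 = 70.
P(M_8 = 0) = 70/256 = 35/128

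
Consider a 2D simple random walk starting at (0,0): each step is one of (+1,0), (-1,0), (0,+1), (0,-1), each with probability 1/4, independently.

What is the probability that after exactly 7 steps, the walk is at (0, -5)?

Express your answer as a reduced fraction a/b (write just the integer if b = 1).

Let h be the number of horizontal steps (so 7-h are vertical). To end at (0,-5) need (h+0)/2 right-steps and ((7-h)-5)/2 up-steps.
Sum over h with 0 ≤ h ≤ 2, h ≡ 0 (mod 2), 7-h ≡ 1 (mod 2):
h=0: C(7,0)·C(0,0)·C(7,1) = 1·1·7 = 7
h=2: C(7,2)·C(2,1)·C(5,0) = 21·2·1 = 42
Total favorable: 49
Total paths: 4^7 = 16384
P = 49/16384 = 49/16384

Answer: 49/16384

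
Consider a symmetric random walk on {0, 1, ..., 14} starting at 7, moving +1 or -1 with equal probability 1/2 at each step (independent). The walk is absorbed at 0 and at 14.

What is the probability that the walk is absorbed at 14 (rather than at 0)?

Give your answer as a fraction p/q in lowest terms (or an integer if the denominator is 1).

Symmetric walk (p = 1/2): the harmonic-function argument gives P(hit 14 before 0 | start at 7) = a/N.
P = 7/14 = 1/2

Answer: 1/2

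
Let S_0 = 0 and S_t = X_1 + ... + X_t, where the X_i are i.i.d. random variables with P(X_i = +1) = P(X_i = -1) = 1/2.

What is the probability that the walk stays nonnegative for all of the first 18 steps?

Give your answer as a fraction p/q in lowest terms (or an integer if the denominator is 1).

Answer: 12155/65536

Derivation:
Let f(t,s) = #length-t paths at position s with S_1..S_t all ≥ 0.
f(t,s) = f(t-1,s-1) + f(t-1,s+1) for s ≥ 0; f(t,s) = 0 for s < 0.
t=0: f(0,0)=1
t=1: f(1,1)=1
t=2: f(2,0)=1 f(2,2)=1
t=3: f(3,1)=2 f(3,3)=1
t=4: f(4,0)=2 f(4,2)=3 f(4,4)=1
t=5: f(5,1)=5 f(5,3)=4 f(5,5)=1
t=6: f(6,0)=5 f(6,2)=9 f(6,4)=5 f(6,6)=1
t=7: f(7,1)=14 f(7,3)=14 f(7,5)=6 f(7,7)=1
t=8: f(8,0)=14 f(8,2)=28 f(8,4)=20 f(8,6)=7 f(8,8)=1
t=9: f(9,1)=42 f(9,3)=48 f(9,5)=27 f(9,7)=8 f(9,9)=1
t=10: f(10,0)=42 f(10,2)=90 f(10,4)=75 f(10,6)=35 f(10,8)=9 f(10,10)=1
t=11: f(11,1)=132 f(11,3)=165 f(11,5)=110 f(11,7)=44 f(11,9)=10 f(11,11)=1
t=12: f(12,0)=132 f(12,2)=297 f(12,4)=275 f(12,6)=154 f(12,8)=54 f(12,10)=11 f(12,12)=1
t=13: f(13,1)=429 f(13,3)=572 f(13,5)=429 f(13,7)=208 f(13,9)=65 f(13,11)=12 f(13,13)=1
t=14: f(14,0)=429 f(14,2)=1001 f(14,4)=1001 f(14,6)=637 f(14,8)=273 f(14,10)=77 f(14,12)=13 f(14,14)=1
t=15: f(15,1)=1430 f(15,3)=2002 f(15,5)=1638 f(15,7)=910 f(15,9)=350 f(15,11)=90 f(15,13)=14 f(15,15)=1
t=16: f(16,0)=1430 f(16,2)=3432 f(16,4)=3640 f(16,6)=2548 f(16,8)=1260 f(16,10)=440 f(16,12)=104 f(16,14)=15 f(16,16)=1
t=17: f(17,1)=4862 f(17,3)=7072 f(17,5)=6188 f(17,7)=3808 f(17,9)=1700 f(17,11)=544 f(17,13)=119 f(17,15)=16 f(17,17)=1
t=18: f(18,0)=4862 f(18,2)=11934 f(18,4)=13260 f(18,6)=9996 f(18,8)=5508 f(18,10)=2244 f(18,12)=663 f(18,14)=135 f(18,16)=17 f(18,18)=1
Σ_s f(18,s) = 48620
P = 48620/262144 = 12155/65536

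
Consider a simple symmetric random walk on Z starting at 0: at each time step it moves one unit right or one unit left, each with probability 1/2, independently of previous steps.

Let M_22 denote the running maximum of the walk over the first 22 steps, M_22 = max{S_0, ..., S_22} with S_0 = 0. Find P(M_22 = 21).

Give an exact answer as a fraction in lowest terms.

Let M_22 = max(S_0,...,S_22). Use the reflection principle: for j ≥ 1, #{paths with M_22 ≥ j} = #{S_22 ≥ j} + #{S_22 ≥ j+1}.
By reflection, #{M_22 ≥ 21} = #{S_22 ≥ 21} + #{S_22 ≥ 22} = 1 + 1 = 2.
#{M_22 ≥ 22} = #{S_22 ≥ 22} + #{S_22 ≥ 23} = 1 + 0 = 1.
#{M_22 = 21} = 2 - 1 = 1.
P(M_22 = 21) = 1/4194304 = 1/4194304

Answer: 1/4194304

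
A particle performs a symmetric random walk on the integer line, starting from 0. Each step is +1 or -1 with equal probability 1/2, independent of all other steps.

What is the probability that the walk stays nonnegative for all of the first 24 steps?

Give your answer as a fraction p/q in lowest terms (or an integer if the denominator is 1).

Let f(t,s) = #length-t paths at position s with S_1..S_t all ≥ 0.
f(t,s) = f(t-1,s-1) + f(t-1,s+1) for s ≥ 0; f(t,s) = 0 for s < 0.
t=0: f(0,0)=1
t=1: f(1,1)=1
t=2: f(2,0)=1 f(2,2)=1
t=3: f(3,1)=2 f(3,3)=1
t=4: f(4,0)=2 f(4,2)=3 f(4,4)=1
t=5: f(5,1)=5 f(5,3)=4 f(5,5)=1
t=6: f(6,0)=5 f(6,2)=9 f(6,4)=5 f(6,6)=1
t=7: f(7,1)=14 f(7,3)=14 f(7,5)=6 f(7,7)=1
t=8: f(8,0)=14 f(8,2)=28 f(8,4)=20 f(8,6)=7 f(8,8)=1
t=9: f(9,1)=42 f(9,3)=48 f(9,5)=27 f(9,7)=8 f(9,9)=1
t=10: f(10,0)=42 f(10,2)=90 f(10,4)=75 f(10,6)=35 f(10,8)=9 f(10,10)=1
t=11: f(11,1)=132 f(11,3)=165 f(11,5)=110 f(11,7)=44 f(11,9)=10 f(11,11)=1
t=12: f(12,0)=132 f(12,2)=297 f(12,4)=275 f(12,6)=154 f(12,8)=54 f(12,10)=11 f(12,12)=1
t=13: f(13,1)=429 f(13,3)=572 f(13,5)=429 f(13,7)=208 f(13,9)=65 f(13,11)=12 f(13,13)=1
t=14: f(14,0)=429 f(14,2)=1001 f(14,4)=1001 f(14,6)=637 f(14,8)=273 f(14,10)=77 f(14,12)=13 f(14,14)=1
t=15: f(15,1)=1430 f(15,3)=2002 f(15,5)=1638 f(15,7)=910 f(15,9)=350 f(15,11)=90 f(15,13)=14 f(15,15)=1
t=16: f(16,0)=1430 f(16,2)=3432 f(16,4)=3640 f(16,6)=2548 f(16,8)=1260 f(16,10)=440 f(16,12)=104 f(16,14)=15 f(16,16)=1
t=17: f(17,1)=4862 f(17,3)=7072 f(17,5)=6188 f(17,7)=3808 f(17,9)=1700 f(17,11)=544 f(17,13)=119 f(17,15)=16 f(17,17)=1
t=18: f(18,0)=4862 f(18,2)=11934 f(18,4)=13260 f(18,6)=9996 f(18,8)=5508 f(18,10)=2244 f(18,12)=663 f(18,14)=135 f(18,16)=17 f(18,18)=1
t=19: f(19,1)=16796 f(19,3)=25194 f(19,5)=23256 f(19,7)=15504 f(19,9)=7752 f(19,11)=2907 f(19,13)=798 f(19,15)=152 f(19,17)=18 f(19,19)=1
t=20: f(20,0)=16796 f(20,2)=41990 f(20,4)=48450 f(20,6)=38760 f(20,8)=23256 f(20,10)=10659 f(20,12)=3705 f(20,14)=950 f(20,16)=170 f(20,18)=19 f(20,20)=1
t=21: f(21,1)=58786 f(21,3)=90440 f(21,5)=87210 f(21,7)=62016 f(21,9)=33915 f(21,11)=14364 f(21,13)=4655 f(21,15)=1120 f(21,17)=189 f(21,19)=20 f(21,21)=1
t=22: f(22,0)=58786 f(22,2)=149226 f(22,4)=177650 f(22,6)=149226 f(22,8)=95931 f(22,10)=48279 f(22,12)=19019 f(22,14)=5775 f(22,16)=1309 f(22,18)=209 f(22,20)=21 f(22,22)=1
t=23: f(23,1)=208012 f(23,3)=326876 f(23,5)=326876 f(23,7)=245157 f(23,9)=144210 f(23,11)=67298 f(23,13)=24794 f(23,15)=7084 f(23,17)=1518 f(23,19)=230 f(23,21)=22 f(23,23)=1
t=24: f(24,0)=208012 f(24,2)=534888 f(24,4)=653752 f(24,6)=572033 f(24,8)=389367 f(24,10)=211508 f(24,12)=92092 f(24,14)=31878 f(24,16)=8602 f(24,18)=1748 f(24,20)=252 f(24,22)=23 f(24,24)=1
Σ_s f(24,s) = 2704156
P = 2704156/16777216 = 676039/4194304

Answer: 676039/4194304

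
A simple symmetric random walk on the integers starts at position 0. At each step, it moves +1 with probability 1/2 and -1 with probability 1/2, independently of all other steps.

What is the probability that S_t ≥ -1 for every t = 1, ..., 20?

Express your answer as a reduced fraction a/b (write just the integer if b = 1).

Answer: 88179/262144

Derivation:
Let f(t,s) = #length-t paths at position s with S_1..S_t all ≥ -1.
f(t,s) = f(t-1,s-1) + f(t-1,s+1) for s ≥ -1; f(t,s) = 0 for s < -1.
t=0: f(0,0)=1
t=1: f(1,-1)=1 f(1,1)=1
t=2: f(2,0)=2 f(2,2)=1
t=3: f(3,-1)=2 f(3,1)=3 f(3,3)=1
t=4: f(4,0)=5 f(4,2)=4 f(4,4)=1
t=5: f(5,-1)=5 f(5,1)=9 f(5,3)=5 f(5,5)=1
t=6: f(6,0)=14 f(6,2)=14 f(6,4)=6 f(6,6)=1
t=7: f(7,-1)=14 f(7,1)=28 f(7,3)=20 f(7,5)=7 f(7,7)=1
t=8: f(8,0)=42 f(8,2)=48 f(8,4)=27 f(8,6)=8 f(8,8)=1
t=9: f(9,-1)=42 f(9,1)=90 f(9,3)=75 f(9,5)=35 f(9,7)=9 f(9,9)=1
t=10: f(10,0)=132 f(10,2)=165 f(10,4)=110 f(10,6)=44 f(10,8)=10 f(10,10)=1
t=11: f(11,-1)=132 f(11,1)=297 f(11,3)=275 f(11,5)=154 f(11,7)=54 f(11,9)=11 f(11,11)=1
t=12: f(12,0)=429 f(12,2)=572 f(12,4)=429 f(12,6)=208 f(12,8)=65 f(12,10)=12 f(12,12)=1
t=13: f(13,-1)=429 f(13,1)=1001 f(13,3)=1001 f(13,5)=637 f(13,7)=273 f(13,9)=77 f(13,11)=13 f(13,13)=1
t=14: f(14,0)=1430 f(14,2)=2002 f(14,4)=1638 f(14,6)=910 f(14,8)=350 f(14,10)=90 f(14,12)=14 f(14,14)=1
t=15: f(15,-1)=1430 f(15,1)=3432 f(15,3)=3640 f(15,5)=2548 f(15,7)=1260 f(15,9)=440 f(15,11)=104 f(15,13)=15 f(15,15)=1
t=16: f(16,0)=4862 f(16,2)=7072 f(16,4)=6188 f(16,6)=3808 f(16,8)=1700 f(16,10)=544 f(16,12)=119 f(16,14)=16 f(16,16)=1
t=17: f(17,-1)=4862 f(17,1)=11934 f(17,3)=13260 f(17,5)=9996 f(17,7)=5508 f(17,9)=2244 f(17,11)=663 f(17,13)=135 f(17,15)=17 f(17,17)=1
t=18: f(18,0)=16796 f(18,2)=25194 f(18,4)=23256 f(18,6)=15504 f(18,8)=7752 f(18,10)=2907 f(18,12)=798 f(18,14)=152 f(18,16)=18 f(18,18)=1
t=19: f(19,-1)=16796 f(19,1)=41990 f(19,3)=48450 f(19,5)=38760 f(19,7)=23256 f(19,9)=10659 f(19,11)=3705 f(19,13)=950 f(19,15)=170 f(19,17)=19 f(19,19)=1
t=20: f(20,0)=58786 f(20,2)=90440 f(20,4)=87210 f(20,6)=62016 f(20,8)=33915 f(20,10)=14364 f(20,12)=4655 f(20,14)=1120 f(20,16)=189 f(20,18)=20 f(20,20)=1
Σ_s f(20,s) = 352716
P = 352716/1048576 = 88179/262144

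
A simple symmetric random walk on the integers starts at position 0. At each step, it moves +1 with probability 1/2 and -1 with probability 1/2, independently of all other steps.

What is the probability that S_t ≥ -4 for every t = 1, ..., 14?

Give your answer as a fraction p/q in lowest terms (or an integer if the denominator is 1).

Answer: 6721/8192

Derivation:
Let f(t,s) = #length-t paths at position s with S_1..S_t all ≥ -4.
f(t,s) = f(t-1,s-1) + f(t-1,s+1) for s ≥ -4; f(t,s) = 0 for s < -4.
t=0: f(0,0)=1
t=1: f(1,-1)=1 f(1,1)=1
t=2: f(2,-2)=1 f(2,0)=2 f(2,2)=1
t=3: f(3,-3)=1 f(3,-1)=3 f(3,1)=3 f(3,3)=1
t=4: f(4,-4)=1 f(4,-2)=4 f(4,0)=6 f(4,2)=4 f(4,4)=1
t=5: f(5,-3)=5 f(5,-1)=10 f(5,1)=10 f(5,3)=5 f(5,5)=1
t=6: f(6,-4)=5 f(6,-2)=15 f(6,0)=20 f(6,2)=15 f(6,4)=6 f(6,6)=1
t=7: f(7,-3)=20 f(7,-1)=35 f(7,1)=35 f(7,3)=21 f(7,5)=7 f(7,7)=1
t=8: f(8,-4)=20 f(8,-2)=55 f(8,0)=70 f(8,2)=56 f(8,4)=28 f(8,6)=8 f(8,8)=1
t=9: f(9,-3)=75 f(9,-1)=125 f(9,1)=126 f(9,3)=84 f(9,5)=36 f(9,7)=9 f(9,9)=1
t=10: f(10,-4)=75 f(10,-2)=200 f(10,0)=251 f(10,2)=210 f(10,4)=120 f(10,6)=45 f(10,8)=10 f(10,10)=1
t=11: f(11,-3)=275 f(11,-1)=451 f(11,1)=461 f(11,3)=330 f(11,5)=165 f(11,7)=55 f(11,9)=11 f(11,11)=1
t=12: f(12,-4)=275 f(12,-2)=726 f(12,0)=912 f(12,2)=791 f(12,4)=495 f(12,6)=220 f(12,8)=66 f(12,10)=12 f(12,12)=1
t=13: f(13,-3)=1001 f(13,-1)=1638 f(13,1)=1703 f(13,3)=1286 f(13,5)=715 f(13,7)=286 f(13,9)=78 f(13,11)=13 f(13,13)=1
t=14: f(14,-4)=1001 f(14,-2)=2639 f(14,0)=3341 f(14,2)=2989 f(14,4)=2001 f(14,6)=1001 f(14,8)=364 f(14,10)=91 f(14,12)=14 f(14,14)=1
Σ_s f(14,s) = 13442
P = 13442/16384 = 6721/8192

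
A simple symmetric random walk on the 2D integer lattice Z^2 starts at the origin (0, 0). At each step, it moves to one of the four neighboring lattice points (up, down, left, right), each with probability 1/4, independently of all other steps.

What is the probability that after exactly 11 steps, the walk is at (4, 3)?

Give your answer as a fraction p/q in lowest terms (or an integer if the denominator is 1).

Answer: 12705/2097152

Derivation:
Let h be the number of horizontal steps (so 11-h are vertical). To end at (4,3) need (h+4)/2 right-steps and ((11-h)+3)/2 up-steps.
Sum over h with 4 ≤ h ≤ 8, h ≡ 0 (mod 2), 11-h ≡ 1 (mod 2):
h=4: C(11,4)·C(4,4)·C(7,5) = 330·1·21 = 6930
h=6: C(11,6)·C(6,5)·C(5,4) = 462·6·5 = 13860
h=8: C(11,8)·C(8,6)·C(3,3) = 165·28·1 = 4620
Total favorable: 25410
Total paths: 4^11 = 4194304
P = 25410/4194304 = 12705/2097152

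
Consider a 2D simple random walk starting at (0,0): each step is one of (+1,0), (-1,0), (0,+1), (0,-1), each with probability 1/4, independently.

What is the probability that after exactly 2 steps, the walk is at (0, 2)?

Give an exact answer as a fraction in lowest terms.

Let h be the number of horizontal steps (so 2-h are vertical). To end at (0,2) need (h+0)/2 right-steps and ((2-h)+2)/2 up-steps.
Sum over h with 0 ≤ h ≤ 0, h ≡ 0 (mod 2), 2-h ≡ 0 (mod 2):
h=0: C(2,0)·C(0,0)·C(2,2) = 1·1·1 = 1
Total favorable: 1
Total paths: 4^2 = 16
P = 1/16 = 1/16

Answer: 1/16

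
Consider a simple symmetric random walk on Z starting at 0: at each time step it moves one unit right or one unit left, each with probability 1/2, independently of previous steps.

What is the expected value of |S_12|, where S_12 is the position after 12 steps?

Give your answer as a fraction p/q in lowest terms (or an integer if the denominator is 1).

S_12 takes values m ≡ 0 (mod 2) with |m| ≤ 12; P(S_12=m) = C(12,(12+m)/2)/2^12.
Total paths: 2^12 = 4096
Distribution: P(S=-12)=1/4096, P(S=-10)=12/4096, P(S=-8)=66/4096, P(S=-6)=220/4096, P(S=-4)=495/4096, P(S=-2)=792/4096, P(S=0)=924/4096, P(S=2)=792/4096, P(S=4)=495/4096, P(S=6)=220/4096, P(S=8)=66/4096, P(S=10)=12/4096, P(S=12)=1/4096
E[|S_12|] = Σ_m |m|·P(S_12=m) = 11088/4096 = 693/256

Answer: 693/256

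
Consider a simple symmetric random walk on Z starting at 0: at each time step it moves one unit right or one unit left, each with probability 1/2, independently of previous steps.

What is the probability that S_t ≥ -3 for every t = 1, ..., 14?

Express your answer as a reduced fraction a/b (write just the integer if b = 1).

Answer: 715/1024

Derivation:
Let f(t,s) = #length-t paths at position s with S_1..S_t all ≥ -3.
f(t,s) = f(t-1,s-1) + f(t-1,s+1) for s ≥ -3; f(t,s) = 0 for s < -3.
t=0: f(0,0)=1
t=1: f(1,-1)=1 f(1,1)=1
t=2: f(2,-2)=1 f(2,0)=2 f(2,2)=1
t=3: f(3,-3)=1 f(3,-1)=3 f(3,1)=3 f(3,3)=1
t=4: f(4,-2)=4 f(4,0)=6 f(4,2)=4 f(4,4)=1
t=5: f(5,-3)=4 f(5,-1)=10 f(5,1)=10 f(5,3)=5 f(5,5)=1
t=6: f(6,-2)=14 f(6,0)=20 f(6,2)=15 f(6,4)=6 f(6,6)=1
t=7: f(7,-3)=14 f(7,-1)=34 f(7,1)=35 f(7,3)=21 f(7,5)=7 f(7,7)=1
t=8: f(8,-2)=48 f(8,0)=69 f(8,2)=56 f(8,4)=28 f(8,6)=8 f(8,8)=1
t=9: f(9,-3)=48 f(9,-1)=117 f(9,1)=125 f(9,3)=84 f(9,5)=36 f(9,7)=9 f(9,9)=1
t=10: f(10,-2)=165 f(10,0)=242 f(10,2)=209 f(10,4)=120 f(10,6)=45 f(10,8)=10 f(10,10)=1
t=11: f(11,-3)=165 f(11,-1)=407 f(11,1)=451 f(11,3)=329 f(11,5)=165 f(11,7)=55 f(11,9)=11 f(11,11)=1
t=12: f(12,-2)=572 f(12,0)=858 f(12,2)=780 f(12,4)=494 f(12,6)=220 f(12,8)=66 f(12,10)=12 f(12,12)=1
t=13: f(13,-3)=572 f(13,-1)=1430 f(13,1)=1638 f(13,3)=1274 f(13,5)=714 f(13,7)=286 f(13,9)=78 f(13,11)=13 f(13,13)=1
t=14: f(14,-2)=2002 f(14,0)=3068 f(14,2)=2912 f(14,4)=1988 f(14,6)=1000 f(14,8)=364 f(14,10)=91 f(14,12)=14 f(14,14)=1
Σ_s f(14,s) = 11440
P = 11440/16384 = 715/1024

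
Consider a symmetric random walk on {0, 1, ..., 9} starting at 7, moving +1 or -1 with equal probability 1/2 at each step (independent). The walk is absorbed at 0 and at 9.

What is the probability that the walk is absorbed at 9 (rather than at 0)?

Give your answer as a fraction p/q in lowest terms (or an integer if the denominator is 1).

Answer: 7/9

Derivation:
Symmetric walk (p = 1/2): the harmonic-function argument gives P(hit 9 before 0 | start at 7) = a/N.
P = 7/9 = 7/9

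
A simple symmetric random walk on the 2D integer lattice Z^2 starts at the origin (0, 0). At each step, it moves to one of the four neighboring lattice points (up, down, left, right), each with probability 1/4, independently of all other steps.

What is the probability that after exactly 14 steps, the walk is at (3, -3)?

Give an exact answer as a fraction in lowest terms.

Let h be the number of horizontal steps (so 14-h are vertical). To end at (3,-3) need (h+3)/2 right-steps and ((14-h)-3)/2 up-steps.
Sum over h with 3 ≤ h ≤ 11, h ≡ 1 (mod 2), 14-h ≡ 1 (mod 2):
h=3: C(14,3)·C(3,3)·C(11,4) = 364·1·330 = 120120
h=5: C(14,5)·C(5,4)·C(9,3) = 2002·5·84 = 840840
h=7: C(14,7)·C(7,5)·C(7,2) = 3432·21·21 = 1513512
h=9: C(14,9)·C(9,6)·C(5,1) = 2002·84·5 = 840840
h=11: C(14,11)·C(11,7)·C(3,0) = 364·330·1 = 120120
Total favorable: 3435432
Total paths: 4^14 = 268435456
P = 3435432/268435456 = 429429/33554432

Answer: 429429/33554432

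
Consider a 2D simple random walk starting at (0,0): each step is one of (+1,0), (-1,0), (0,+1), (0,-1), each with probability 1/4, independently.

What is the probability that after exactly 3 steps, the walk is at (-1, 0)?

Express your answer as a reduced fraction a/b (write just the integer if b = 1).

Answer: 9/64

Derivation:
Let h be the number of horizontal steps (so 3-h are vertical). To end at (-1,0) need (h-1)/2 right-steps and ((3-h)+0)/2 up-steps.
Sum over h with 1 ≤ h ≤ 3, h ≡ 1 (mod 2), 3-h ≡ 0 (mod 2):
h=1: C(3,1)·C(1,0)·C(2,1) = 3·1·2 = 6
h=3: C(3,3)·C(3,1)·C(0,0) = 1·3·1 = 3
Total favorable: 9
Total paths: 4^3 = 64
P = 9/64 = 9/64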